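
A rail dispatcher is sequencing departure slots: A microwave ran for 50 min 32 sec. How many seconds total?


Minutes: 50
Extra seconds: 32
Seconds per minute: 60
Minutes to seconds: 50 x 60 = 3000
Total: 3000 + 32 = 3032

3032


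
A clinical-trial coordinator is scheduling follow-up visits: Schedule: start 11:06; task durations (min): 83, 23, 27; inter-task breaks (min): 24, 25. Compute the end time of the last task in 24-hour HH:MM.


Start: 11:06 = 666 min from midnight
  after task 1 (83 min): 12:29
  after break (24 min): 12:53
  after task 2 (23 min): 13:16
  after break (25 min): 13:41
  after task 3 (27 min): 14:08
Total elapsed: 182 minutes
End time: 14:08

14:08


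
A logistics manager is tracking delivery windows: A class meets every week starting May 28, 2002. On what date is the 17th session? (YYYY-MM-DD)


First occurrence: 2002-05-28 (occurrence 1)
Each occurrence is 7 days after the previous.
Occurrence 17 is 16 weeks after the first.
16 weeks = 112 days
2002-05-28 + 112 days = 2002-09-17

2002-09-17


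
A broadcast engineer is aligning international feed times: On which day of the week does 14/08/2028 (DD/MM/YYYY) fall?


Date: 2028-08-14
January 1, 2028 is a Saturday
Day of year: 227
Offset from Jan 1: 226 days
226 mod 7 = 2
Result: Monday

Monday


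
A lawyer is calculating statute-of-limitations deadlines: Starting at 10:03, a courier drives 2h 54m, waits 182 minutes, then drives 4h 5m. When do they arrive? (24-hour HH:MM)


Depart: 10:03
Leg 1: +174 min -> 12:57
Layover: +182 min -> 15:59
Leg 2: +245 min -> 20:04
Total travel: 601 minutes = 10h 1m
Arrival: 20:04

20:04


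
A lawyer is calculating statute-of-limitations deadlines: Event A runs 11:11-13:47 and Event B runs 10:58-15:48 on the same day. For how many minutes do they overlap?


Interval A: [671, 827] minutes from midnight
Interval B: [658, 948] minutes from midnight
Overlap start = max(671, 658) = 671
Overlap end = min(827, 948) = 827
Overlap = 827 - 671 = 156 minutes

156


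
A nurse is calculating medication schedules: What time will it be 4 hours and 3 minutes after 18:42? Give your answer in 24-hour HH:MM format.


Start time: 18:42
Adding: 4 hours 3 minutes
Minutes: 42 + 3 = 45
Hours: 18 + 4 + 0 = 22
Result: 22:45

22:45


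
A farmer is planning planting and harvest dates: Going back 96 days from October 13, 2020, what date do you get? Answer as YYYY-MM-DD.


Start: 2020-10-13
Subtracting 96 days
Days already passed in October: 13
After going back through October: 83 more days to subtract
September 2020: 30 days, 53 remaining
August 2020: 31 days, 22 remaining
July 2020 has 31 days, need 22
Result: 2020-07-09

2020-07-09


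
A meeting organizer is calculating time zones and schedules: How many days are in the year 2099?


Year: 2099
Check leap year rules:
Divisible by 4? No
2099 is not a leap year
Days: 365

365


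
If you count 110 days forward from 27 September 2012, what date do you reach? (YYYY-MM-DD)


Start: 2012-09-27
Adding 110 days
Days remaining in September: 3
After September: 107 days still to add
October 2012: 31 days, 76 remaining
November 2012: 30 days, 46 remaining
December 2012: 31 days, 15 remaining
January 2013 has 31 days, need 15
Result: 2013-01-15

2013-01-15


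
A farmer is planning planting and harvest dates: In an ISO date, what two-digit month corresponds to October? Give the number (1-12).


Calendar month order:
9. September
10. October <--
11. November
October is month number 10

10


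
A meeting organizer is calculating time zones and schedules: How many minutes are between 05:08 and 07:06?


Start time: 05:08 = 308 minutes from midnight
End time: 07:06 = 426 minutes from midnight
Difference: 426 - 308 = 118 minutes
That is 1 hours and 58 minutes

118


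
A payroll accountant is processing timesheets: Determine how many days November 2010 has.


Month: November
Year: 2010
November is a 30-day month
Total: 30 days

30


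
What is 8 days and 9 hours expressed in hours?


Days: 8
Extra hours: 9
Hours per day: 24
Days to hours: 8 x 24 = 192
Total: 192 + 9 = 201

201


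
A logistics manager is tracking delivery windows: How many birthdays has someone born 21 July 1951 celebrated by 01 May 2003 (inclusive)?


Birth: 1951-07-21
Reference: 2003-05-01
Year difference: 2003 - 1951 = 52
Has birthday (07-21) occurred by 05-01? No
Birthday not yet reached this year -> subtract 1
Age in full years: 51

51


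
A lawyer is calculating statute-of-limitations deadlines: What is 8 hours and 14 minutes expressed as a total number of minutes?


Hours: 8
Minutes: 14
Convert hours to minutes: 8 x 60 = 480
Add remaining minutes: 480 + 14 = 494

494


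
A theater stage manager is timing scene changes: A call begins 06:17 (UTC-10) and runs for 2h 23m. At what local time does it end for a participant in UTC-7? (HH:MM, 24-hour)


Start: 06:17 in UTC-10
Step 1 - add duration:
  minutes: 17 + 23 = 40
  hours: 6 + 2 + 0 = 8
  end in UTC-10: 08:40
Step 2 - convert UTC-10 -> UTC-7:
  offset difference: -7 - (-10) = 3 hours
  8 + (3) = 11 -> mod 24 = 11
Result: 11:40 in UTC-7

11:40


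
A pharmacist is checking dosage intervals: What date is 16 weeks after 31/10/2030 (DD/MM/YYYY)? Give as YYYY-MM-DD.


Start: 2030-10-31
Weeks to add: 16
Convert to days: 16 x 7 = 112 days
Add 112 days to 2030-10-31
Result: 2031-02-20

2031-02-20


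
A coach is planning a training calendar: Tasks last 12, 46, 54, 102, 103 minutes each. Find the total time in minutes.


Durations: 12, 46, 54, 102, 103
Running sum: 12
+ 46 = 58
+ 54 = 112
+ 102 = 214
+ 103 = 317
Total duration: 317 minutes
That is 5 hours and 17 minutes

317


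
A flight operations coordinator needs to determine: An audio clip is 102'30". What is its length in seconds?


Minutes: 102
Seconds: 30
Convert minutes to seconds: 102 x 60 = 6120
Add remaining seconds: 6120 + 30 = 6150

6150


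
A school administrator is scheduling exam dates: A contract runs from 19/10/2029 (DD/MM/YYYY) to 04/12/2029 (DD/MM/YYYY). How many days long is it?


Start date: 2029-10-19
End date: 2029-12-04
Oct 2029: +13 days
Nov 2029: +30 days
Dec 2029: +3 days
Total: 46 days

46


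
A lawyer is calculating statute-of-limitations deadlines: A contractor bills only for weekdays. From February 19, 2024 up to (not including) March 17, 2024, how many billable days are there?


Start: 2024-02-19 (Monday)
End (exclusive): 2024-03-17 (Sunday)
Total calendar days: 27
Full weeks: 27 // 7 = 3 -> 15 weekdays
Remaining 6 days starting on Monday:
  Mon(w), Tue(w), Wed(w), Thu(w), Fri(w), Sat(-) -> 5 weekdays
Total business days: 15 + 5 = 20

20


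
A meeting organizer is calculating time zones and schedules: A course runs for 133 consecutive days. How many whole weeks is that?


Total days: 133
Days per week: 7
Division: 133 / 7 = 19 remainder 0
Complete weeks: 19
Remaining days: 0

19


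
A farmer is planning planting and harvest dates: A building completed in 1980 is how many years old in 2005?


Birth year: 1980
Current year: 2005
Age = current year - birth year
Age = 2005 - 1980 = 25

25


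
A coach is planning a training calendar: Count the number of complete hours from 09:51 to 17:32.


Start: 09:51
End: 17:32
Hour difference: 17 - 9 = 8 hours
Minute difference: 32 - 51 = -19 minutes
Total minutes: 461
Complete hours: 461 / 60 = 7 (remainder 41)

7


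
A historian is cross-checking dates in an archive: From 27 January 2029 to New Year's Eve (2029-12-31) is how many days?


Start: January 27, 2029
End: December 31, 2029
Days left in January: 4
February: 28
March: 31
April: 30
May: 31
... plus remaining months
Sum of remaining months: 334
Total: 4 + 334 = 338

338


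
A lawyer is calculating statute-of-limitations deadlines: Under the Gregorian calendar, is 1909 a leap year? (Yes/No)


Year: 1909
Divisible by 4? 1909 / 4 = 477.25 -> No
Not divisible by 4, so NOT a leap year

No


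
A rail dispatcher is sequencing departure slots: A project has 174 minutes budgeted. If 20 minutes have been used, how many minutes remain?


Total budget: 174 minutes
Time used: 20 minutes
Remaining: 174 - 20 = 154 minutes
Percent used: 11.5%
Percent remaining: 88.5%

154


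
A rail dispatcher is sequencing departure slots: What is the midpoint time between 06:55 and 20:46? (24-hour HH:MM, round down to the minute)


Start time: 06:55 = 415 minutes from midnight
End time: 20:46 = 1246 minutes from midnight
Sum: 415 + 1246 = 1661
Midpoint: 1661 / 2 = 830 minutes
Convert: 830 / 60 = 13 hours, 50 minutes
Result: 13:50

13:50


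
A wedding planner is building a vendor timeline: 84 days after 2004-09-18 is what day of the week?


Start: 2004-09-18 (Saturday)
Step 1 - find target date: add 84 days
  2004-09-18 + 84 days = 2004-12-11
Step 2 - day of week:
  84 mod 7 = 0
  Saturday + 0 days -> Saturday
Result: Saturday (2004-12-11)

Saturday


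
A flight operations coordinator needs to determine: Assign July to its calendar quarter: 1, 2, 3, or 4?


Month: July (month 7)
Q1: January-March (months 1-3)
Q2: April-June (months 4-6)
Q3: July-September (months 7-9)
Q4: October-December (months 10-12)
Month 7 falls in Q3

3


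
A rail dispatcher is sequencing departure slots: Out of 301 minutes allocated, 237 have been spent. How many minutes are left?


Total budget: 301 minutes
Time used: 237 minutes
Remaining: 301 - 237 = 64 minutes
Percent used: 78.7%
Percent remaining: 21.3%

64


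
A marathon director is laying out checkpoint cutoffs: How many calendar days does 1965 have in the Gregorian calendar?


Year: 1965
Check leap year rules:
Divisible by 4? No
1965 is not a leap year
Days: 365

365


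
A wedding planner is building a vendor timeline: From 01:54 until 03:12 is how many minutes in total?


Start time: 01:54 = 114 minutes from midnight
End time: 03:12 = 192 minutes from midnight
Difference: 192 - 114 = 78 minutes
That is 1 hours and 18 minutes

78


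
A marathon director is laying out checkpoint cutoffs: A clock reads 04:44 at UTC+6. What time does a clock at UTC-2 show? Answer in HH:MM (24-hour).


Local time: 04:44 at UTC+6 (offset 6h)
Target zone: UTC-2 (offset -2h)
Difference: -2 - (6) = -8 hours
Calculation: 4 + (-8) = -4
Wraparound: (-4) mod 24 = 20
Result: 20:44

20:44


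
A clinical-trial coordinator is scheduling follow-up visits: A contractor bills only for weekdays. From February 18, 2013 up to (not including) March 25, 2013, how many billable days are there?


Start: 2013-02-18 (Monday)
End (exclusive): 2013-03-25 (Monday)
Total calendar days: 35
Full weeks: 35 // 7 = 5 -> 25 weekdays
Remaining 0 days starting on Monday:
Total business days: 25 + 0 = 25

25


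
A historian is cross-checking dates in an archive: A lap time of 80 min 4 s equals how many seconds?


Minutes: 80
Seconds: 4
Convert minutes to seconds: 80 x 60 = 4800
Add remaining seconds: 4800 + 4 = 4804

4804


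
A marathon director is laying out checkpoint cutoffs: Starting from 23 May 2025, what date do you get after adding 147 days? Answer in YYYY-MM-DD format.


Start: 2025-05-23
Adding 147 days
Days remaining in May: 8
After May: 139 days still to add
June 2025: 30 days, 109 remaining
July 2025: 31 days, 78 remaining
August 2025: 31 days, 47 remaining
September 2025: 30 days, 17 remaining
Result: 2025-10-17

2025-10-17


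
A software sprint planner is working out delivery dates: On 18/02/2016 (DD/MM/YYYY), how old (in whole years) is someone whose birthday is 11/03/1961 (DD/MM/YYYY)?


Birth: 1961-03-11
Reference: 2016-02-18
Year difference: 2016 - 1961 = 55
Has birthday (03-11) occurred by 02-18? No
Birthday not yet reached this year -> subtract 1
Age in full years: 54

54


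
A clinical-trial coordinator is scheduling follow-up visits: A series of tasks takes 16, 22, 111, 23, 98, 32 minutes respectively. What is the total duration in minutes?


Durations: 16, 22, 111, 23, 98, 32
Running sum: 16
+ 22 = 38
+ 111 = 149
+ 23 = 172
+ 98 = 270
+ 32 = 302
Total duration: 302 minutes
That is 5 hours and 2 minutes

302


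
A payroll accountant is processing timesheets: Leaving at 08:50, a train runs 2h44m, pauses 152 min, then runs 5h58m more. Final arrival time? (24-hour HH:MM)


Depart: 08:50
Leg 1: +164 min -> 11:34
Layover: +152 min -> 14:06
Leg 2: +358 min -> 20:04
Total travel: 674 minutes = 11h 14m
Arrival: 20:04

20:04


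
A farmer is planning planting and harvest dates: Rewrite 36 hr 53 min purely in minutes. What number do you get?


Hours: 36
Extra minutes: 53
Minutes per hour: 60
Hours to minutes: 36 x 60 = 2160
Total: 2160 + 53 = 2213

2213


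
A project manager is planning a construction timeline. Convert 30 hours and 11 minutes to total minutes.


Hours: 30
Minutes: 11
Convert hours to minutes: 30 x 60 = 1800
Add remaining minutes: 1800 + 11 = 1811

1811


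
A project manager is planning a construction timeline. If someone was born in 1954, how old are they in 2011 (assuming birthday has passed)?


Birth year: 1954
Current year: 2011
Age = current year - birth year
Age = 2011 - 1954 = 57

57


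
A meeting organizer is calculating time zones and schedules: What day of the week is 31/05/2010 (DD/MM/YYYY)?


Date: 2010-05-31
January 1, 2010 is a Friday
Day of year: 151
Offset from Jan 1: 150 days
150 mod 7 = 3
Result: Monday

Monday


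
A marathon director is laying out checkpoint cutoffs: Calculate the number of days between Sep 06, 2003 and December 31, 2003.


Start: September 06, 2003
End: December 31, 2003
Days left in September: 24
October: 31
November: 30
December: 31
Sum of remaining months: 92
Total: 24 + 92 = 116

116


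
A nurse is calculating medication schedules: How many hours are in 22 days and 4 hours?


Days: 22
Extra hours: 4
Hours per day: 24
Days to hours: 22 x 24 = 528
Total: 528 + 4 = 532

532


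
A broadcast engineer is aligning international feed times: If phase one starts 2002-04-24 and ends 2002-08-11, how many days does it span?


Start date: 2002-04-24
End date: 2002-08-11
Apr 2002: +7 days
May 2002: +31 days
Jun 2002: +30 days
Jul 2002: +31 days
Aug 2002: +10 days
Total: 109 days

109


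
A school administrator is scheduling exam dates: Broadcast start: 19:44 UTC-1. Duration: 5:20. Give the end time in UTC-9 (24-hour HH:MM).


Start: 19:44 in UTC-1
Step 1 - add duration:
  minutes: 44 + 20 = 64 (carry 1h)
  hours: 19 + 5 + 1 = 25
  end in UTC-1: 01:04
Step 2 - convert UTC-1 -> UTC-9:
  offset difference: -9 - (-1) = -8 hours
  1 + (-8) = -7 -> mod 24 = 17
Result: 17:04 in UTC-9

17:04


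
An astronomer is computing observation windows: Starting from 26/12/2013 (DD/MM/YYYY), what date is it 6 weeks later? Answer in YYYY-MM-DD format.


Start: 2013-12-26
Weeks to add: 6
Convert to days: 6 x 7 = 42 days
Add 42 days to 2013-12-26
Result: 2014-02-06

2014-02-06


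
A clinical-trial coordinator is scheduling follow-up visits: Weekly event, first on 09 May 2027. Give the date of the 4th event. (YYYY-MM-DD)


First occurrence: 2027-05-09 (occurrence 1)
Each occurrence is 7 days after the previous.
Occurrence 4 is 3 weeks after the first.
3 weeks = 21 days
2027-05-09 + 21 days = 2027-05-30

2027-05-30


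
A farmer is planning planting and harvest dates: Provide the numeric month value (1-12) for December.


Calendar month order:
11. November
12. December <--
December is month number 12

12


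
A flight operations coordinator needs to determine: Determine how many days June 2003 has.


Month: June
Year: 2003
June is a 30-day month
Total: 30 days

30


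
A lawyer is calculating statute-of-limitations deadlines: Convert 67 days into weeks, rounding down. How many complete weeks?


Total days: 67
Days per week: 7
Division: 67 / 7 = 9 remainder 4
Complete weeks: 9
Remaining days: 4

9


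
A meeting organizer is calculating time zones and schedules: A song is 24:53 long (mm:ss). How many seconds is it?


Minutes: 24
Extra seconds: 53
Seconds per minute: 60
Minutes to seconds: 24 x 60 = 1440
Total: 1440 + 53 = 1493

1493


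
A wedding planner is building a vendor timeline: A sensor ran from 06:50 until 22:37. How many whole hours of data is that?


Start: 06:50
End: 22:37
Hour difference: 22 - 6 = 16 hours
Minute difference: 37 - 50 = -13 minutes
Total minutes: 947
Complete hours: 947 / 60 = 15 (remainder 47)

15


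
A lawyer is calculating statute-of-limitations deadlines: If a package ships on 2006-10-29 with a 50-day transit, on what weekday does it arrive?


Start: 2006-10-29 (Sunday)
Step 1 - find target date: add 50 days
  2006-10-29 + 50 days = 2006-12-18
Step 2 - day of week:
  50 mod 7 = 1
  Sunday + 1 days -> Monday
Result: Monday (2006-12-18)

Monday


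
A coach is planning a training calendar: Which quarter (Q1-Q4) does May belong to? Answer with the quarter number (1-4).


Month: May (month 5)
Q1: January-March (months 1-3)
Q2: April-June (months 4-6)
Q3: July-September (months 7-9)
Q4: October-December (months 10-12)
Month 5 falls in Q2

2


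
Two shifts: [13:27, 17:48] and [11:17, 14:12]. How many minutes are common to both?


Interval A: [807, 1068] minutes from midnight
Interval B: [677, 852] minutes from midnight
Overlap start = max(807, 677) = 807
Overlap end = min(1068, 852) = 852
Overlap = 852 - 807 = 45 minutes

45


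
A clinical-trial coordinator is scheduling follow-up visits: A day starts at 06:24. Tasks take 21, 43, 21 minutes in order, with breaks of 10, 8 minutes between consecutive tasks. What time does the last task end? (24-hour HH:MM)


Start: 06:24 = 384 min from midnight
  after task 1 (21 min): 06:45
  after break (10 min): 06:55
  after task 2 (43 min): 07:38
  after break (8 min): 07:46
  after task 3 (21 min): 08:07
Total elapsed: 103 minutes
End time: 08:07

08:07


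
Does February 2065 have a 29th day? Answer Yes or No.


Year: 2065
Divisible by 4? 2065 / 4 = 516.25 -> No
Not divisible by 4, so NOT a leap year

No


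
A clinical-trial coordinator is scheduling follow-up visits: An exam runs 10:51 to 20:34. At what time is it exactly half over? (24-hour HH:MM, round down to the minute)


Start time: 10:51 = 651 minutes from midnight
End time: 20:34 = 1234 minutes from midnight
Sum: 651 + 1234 = 1885
Midpoint: 1885 / 2 = 942 minutes
Convert: 942 / 60 = 15 hours, 42 minutes
Result: 15:42

15:42


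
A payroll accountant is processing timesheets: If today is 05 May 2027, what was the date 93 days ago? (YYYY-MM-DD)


Start: 2027-05-05
Subtracting 93 days
Days already passed in May: 5
After going back through May: 88 more days to subtract
April 2027: 30 days, 58 remaining
March 2027: 31 days, 27 remaining
February 2027 has 28 days, need 27
Result: 2027-02-01

2027-02-01


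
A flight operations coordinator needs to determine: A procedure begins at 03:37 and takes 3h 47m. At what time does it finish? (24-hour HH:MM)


Start time: 03:37
Adding: 3 hours 47 minutes
Minutes: 37 + 47 = 84
Minute overflow: 84 >= 60, so carry 1 hour, minutes = 24
Hours: 3 + 3 + 1 = 7
Result: 07:24

07:24


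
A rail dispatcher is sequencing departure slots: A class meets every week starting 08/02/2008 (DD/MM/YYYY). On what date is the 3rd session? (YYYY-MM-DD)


First occurrence: 2008-02-08 (occurrence 1)
Each occurrence is 7 days after the previous.
Occurrence 3 is 2 weeks after the first.
2 weeks = 14 days
2008-02-08 + 14 days = 2008-02-22

2008-02-22


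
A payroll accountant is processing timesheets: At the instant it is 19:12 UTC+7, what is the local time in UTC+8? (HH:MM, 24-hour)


Local time: 19:12 at UTC+7 (offset 7h)
Target zone: UTC+8 (offset 8h)
Difference: 8 - (7) = 1 hours
Calculation: 19 + (1) = 20
Result: 20:12

20:12


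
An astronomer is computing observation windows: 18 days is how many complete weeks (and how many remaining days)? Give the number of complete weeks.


Total days: 18
Days per week: 7
Division: 18 / 7 = 2 remainder 4
Complete weeks: 2
Remaining days: 4

2


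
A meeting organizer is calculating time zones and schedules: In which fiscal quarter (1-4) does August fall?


Month: August (month 8)
Q1: January-March (months 1-3)
Q2: April-June (months 4-6)
Q3: July-September (months 7-9)
Q4: October-December (months 10-12)
Month 8 falls in Q3

3


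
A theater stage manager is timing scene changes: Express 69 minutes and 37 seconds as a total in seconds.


Minutes: 69
Seconds: 37
Convert minutes to seconds: 69 x 60 = 4140
Add remaining seconds: 4140 + 37 = 4177

4177


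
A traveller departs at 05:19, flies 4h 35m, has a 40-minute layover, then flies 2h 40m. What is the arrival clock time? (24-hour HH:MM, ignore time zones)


Depart: 05:19
Leg 1: +275 min -> 09:54
Layover: +40 min -> 10:34
Leg 2: +160 min -> 13:14
Total travel: 475 minutes = 7h 55m
Arrival: 13:14

13:14


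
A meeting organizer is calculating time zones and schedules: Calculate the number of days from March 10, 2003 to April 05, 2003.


Start date: 2003-03-10
End date: 2003-04-05
Mar 2003: +22 days
Apr 2003: +4 days
Total: 26 days

26


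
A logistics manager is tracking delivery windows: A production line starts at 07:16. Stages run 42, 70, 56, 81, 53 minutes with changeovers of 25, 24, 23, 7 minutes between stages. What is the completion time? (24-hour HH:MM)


Start: 07:16 = 436 min from midnight
  after task 1 (42 min): 07:58
  after break (25 min): 08:23
  after task 2 (70 min): 09:33
  after break (24 min): 09:57
  after task 3 (56 min): 10:53
  after break (23 min): 11:16
  after task 4 (81 min): 12:37
  after break (7 min): 12:44
  after task 5 (53 min): 13:37
Total elapsed: 381 minutes
End time: 13:37

13:37


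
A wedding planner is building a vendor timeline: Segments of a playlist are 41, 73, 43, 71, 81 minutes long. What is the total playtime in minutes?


Durations: 41, 73, 43, 71, 81
Running sum: 41
+ 73 = 114
+ 43 = 157
+ 71 = 228
+ 81 = 309
Total duration: 309 minutes
That is 5 hours and 9 minutes

309


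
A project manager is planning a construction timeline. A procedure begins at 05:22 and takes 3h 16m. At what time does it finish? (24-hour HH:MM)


Start time: 05:22
Adding: 3 hours 16 minutes
Minutes: 22 + 16 = 38
Hours: 5 + 3 + 0 = 8
Result: 08:38

08:38


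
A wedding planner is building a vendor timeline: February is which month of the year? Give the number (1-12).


Calendar month order:
1. January
2. February <--
3. March
February is month number 2

2


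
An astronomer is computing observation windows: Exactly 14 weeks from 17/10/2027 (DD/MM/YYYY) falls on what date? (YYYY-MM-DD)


Start: 2027-10-17
Weeks to add: 14
Convert to days: 14 x 7 = 98 days
Add 98 days to 2027-10-17
Result: 2028-01-23

2028-01-23


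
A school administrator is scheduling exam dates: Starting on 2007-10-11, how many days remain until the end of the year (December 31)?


Start: October 11, 2007
End: December 31, 2007
Days left in October: 20
November: 30
December: 31
Sum of remaining months: 61
Total: 20 + 61 = 81

81


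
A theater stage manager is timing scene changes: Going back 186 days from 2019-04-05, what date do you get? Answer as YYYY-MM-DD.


Start: 2019-04-05
Subtracting 186 days
Days already passed in April: 5
After going back through April: 181 more days to subtract
March 2019: 31 days, 150 remaining
February 2019: 28 days, 122 remaining
January 2019: 31 days, 91 remaining
December 2018: 31 days, 60 remaining
Result: 2018-10-01

2018-10-01


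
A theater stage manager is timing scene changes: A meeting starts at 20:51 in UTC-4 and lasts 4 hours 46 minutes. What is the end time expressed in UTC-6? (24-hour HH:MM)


Start: 20:51 in UTC-4
Step 1 - add duration:
  minutes: 51 + 46 = 97 (carry 1h)
  hours: 20 + 4 + 1 = 25
  end in UTC-4: 01:37
Step 2 - convert UTC-4 -> UTC-6:
  offset difference: -6 - (-4) = -2 hours
  1 + (-2) = -1 -> mod 24 = 23
Result: 23:37 in UTC-6

23:37


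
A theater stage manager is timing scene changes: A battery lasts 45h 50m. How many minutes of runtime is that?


Hours: 45
Extra minutes: 50
Minutes per hour: 60
Hours to minutes: 45 x 60 = 2700
Total: 2700 + 50 = 2750

2750


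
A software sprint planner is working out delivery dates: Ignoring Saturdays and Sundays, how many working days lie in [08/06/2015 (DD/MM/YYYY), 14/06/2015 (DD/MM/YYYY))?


Start: 2015-06-08 (Monday)
End (exclusive): 2015-06-14 (Sunday)
Total calendar days: 6
Full weeks: 6 // 7 = 0 -> 0 weekdays
Remaining 6 days starting on Monday:
  Mon(w), Tue(w), Wed(w), Thu(w), Fri(w), Sat(-) -> 5 weekdays
Total business days: 0 + 5 = 5

5


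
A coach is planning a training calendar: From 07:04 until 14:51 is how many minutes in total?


Start time: 07:04 = 424 minutes from midnight
End time: 14:51 = 891 minutes from midnight
Difference: 891 - 424 = 467 minutes
That is 7 hours and 47 minutes

467


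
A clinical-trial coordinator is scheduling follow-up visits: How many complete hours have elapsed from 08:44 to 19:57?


Start: 08:44
End: 19:57
Hour difference: 19 - 8 = 11 hours
Minute difference: 57 - 44 = 13 minutes
Total minutes: 673
Complete hours: 673 / 60 = 11 (remainder 13)

11


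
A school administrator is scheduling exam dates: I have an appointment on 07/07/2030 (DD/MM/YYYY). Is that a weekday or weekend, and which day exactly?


Date: 2030-07-07
January 1, 2030 is a Tuesday
Day of year: 188
Offset from Jan 1: 187 days
187 mod 7 = 5
Result: Sunday

Sunday


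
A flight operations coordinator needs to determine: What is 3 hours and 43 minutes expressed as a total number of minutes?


Hours: 3
Minutes: 43
Convert hours to minutes: 3 x 60 = 180
Add remaining minutes: 180 + 43 = 223

223


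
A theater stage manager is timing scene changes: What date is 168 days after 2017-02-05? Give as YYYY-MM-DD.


Start: 2017-02-05
Adding 168 days
Days remaining in February: 23
After February: 145 days still to add
March 2017: 31 days, 114 remaining
April 2017: 30 days, 84 remaining
May 2017: 31 days, 53 remaining
June 2017: 30 days, 23 remaining
Result: 2017-07-23

2017-07-23


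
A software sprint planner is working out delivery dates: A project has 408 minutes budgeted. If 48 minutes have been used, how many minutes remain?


Total budget: 408 minutes
Time used: 48 minutes
Remaining: 408 - 48 = 360 minutes
Percent used: 11.8%
Percent remaining: 88.2%

360


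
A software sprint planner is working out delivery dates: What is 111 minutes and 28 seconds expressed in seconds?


Minutes: 111
Extra seconds: 28
Seconds per minute: 60
Minutes to seconds: 111 x 60 = 6660
Total: 6660 + 28 = 6688

6688


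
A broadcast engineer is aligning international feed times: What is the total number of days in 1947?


Year: 1947
Check leap year rules:
Divisible by 4? No
1947 is not a leap year
Days: 365

365


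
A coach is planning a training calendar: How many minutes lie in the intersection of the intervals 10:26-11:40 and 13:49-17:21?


Interval A: [626, 700] minutes from midnight
Interval B: [829, 1041] minutes from midnight
Overlap start = max(626, 829) = 829
Overlap end = min(700, 1041) = 700
End <= start, so the intervals do not overlap: 0 minutes

0


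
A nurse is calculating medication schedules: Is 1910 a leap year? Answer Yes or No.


Year: 1910
Divisible by 4? 1910 / 4 = 477.5 -> No
Not divisible by 4, so NOT a leap year

No


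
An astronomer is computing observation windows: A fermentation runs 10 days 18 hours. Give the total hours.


Days: 10
Extra hours: 18
Hours per day: 24
Days to hours: 10 x 24 = 240
Total: 240 + 18 = 258

258


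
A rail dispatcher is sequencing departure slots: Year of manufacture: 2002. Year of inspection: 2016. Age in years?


Birth year: 2002
Current year: 2016
Age = current year - birth year
Age = 2016 - 2002 = 14

14


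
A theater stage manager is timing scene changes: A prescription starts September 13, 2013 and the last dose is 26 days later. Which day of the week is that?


Start: 2013-09-13 (Friday)
Step 1 - find target date: add 26 days
  2013-09-13 + 26 days = 2013-10-09
Step 2 - day of week:
  26 mod 7 = 5
  Friday + 5 days -> Wednesday
Result: Wednesday (2013-10-09)

Wednesday


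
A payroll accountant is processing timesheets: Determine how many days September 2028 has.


Month: September
Year: 2028
September is a 30-day month
Total: 30 days

30


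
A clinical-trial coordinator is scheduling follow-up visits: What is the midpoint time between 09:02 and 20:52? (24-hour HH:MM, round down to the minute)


Start time: 09:02 = 542 minutes from midnight
End time: 20:52 = 1252 minutes from midnight
Sum: 542 + 1252 = 1794
Midpoint: 1794 / 2 = 897 minutes
Convert: 897 / 60 = 14 hours, 57 minutes
Result: 14:57

14:57


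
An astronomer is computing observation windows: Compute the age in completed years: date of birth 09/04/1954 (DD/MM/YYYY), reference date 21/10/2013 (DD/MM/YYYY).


Birth: 1954-04-09
Reference: 2013-10-21
Year difference: 2013 - 1954 = 59
Has birthday (04-09) occurred by 10-21? Yes
Age in full years: 59

59


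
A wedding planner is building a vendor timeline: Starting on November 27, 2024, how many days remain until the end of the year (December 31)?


Start: November 27, 2024
End: December 31, 2024
Days left in November: 3
December: 31
Sum of remaining months: 31
Total: 3 + 31 = 34

34


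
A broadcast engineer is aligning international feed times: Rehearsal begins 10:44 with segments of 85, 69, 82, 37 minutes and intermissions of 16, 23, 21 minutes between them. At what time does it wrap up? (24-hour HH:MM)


Start: 10:44 = 644 min from midnight
  after task 1 (85 min): 12:09
  after break (16 min): 12:25
  after task 2 (69 min): 13:34
  after break (23 min): 13:57
  after task 3 (82 min): 15:19
  after break (21 min): 15:40
  after task 4 (37 min): 16:17
Total elapsed: 333 minutes
End time: 16:17

16:17


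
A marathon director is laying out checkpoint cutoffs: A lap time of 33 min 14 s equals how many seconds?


Minutes: 33
Seconds: 14
Convert minutes to seconds: 33 x 60 = 1980
Add remaining seconds: 1980 + 14 = 1994

1994


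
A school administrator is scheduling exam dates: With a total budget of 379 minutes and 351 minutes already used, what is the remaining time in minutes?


Total budget: 379 minutes
Time used: 351 minutes
Remaining: 379 - 351 = 28 minutes
Percent used: 92.6%
Percent remaining: 7.4%

28


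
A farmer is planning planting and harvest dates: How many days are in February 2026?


Month: February
Year: 2026
2026 is not a leap year
February has 28 days
Total: 28 days

28


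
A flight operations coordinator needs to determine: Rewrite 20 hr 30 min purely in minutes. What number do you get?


Hours: 20
Extra minutes: 30
Minutes per hour: 60
Hours to minutes: 20 x 60 = 1200
Total: 1200 + 30 = 1230

1230


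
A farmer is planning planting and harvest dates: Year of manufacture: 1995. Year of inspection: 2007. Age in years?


Birth year: 1995
Current year: 2007
Age = current year - birth year
Age = 2007 - 1995 = 12

12


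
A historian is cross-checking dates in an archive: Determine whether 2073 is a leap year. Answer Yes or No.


Year: 2073
Divisible by 4? 2073 / 4 = 518.25 -> No
Not divisible by 4, so NOT a leap year

No


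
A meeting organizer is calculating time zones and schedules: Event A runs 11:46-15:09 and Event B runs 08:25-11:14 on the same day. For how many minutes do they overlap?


Interval A: [706, 909] minutes from midnight
Interval B: [505, 674] minutes from midnight
Overlap start = max(706, 505) = 706
Overlap end = min(909, 674) = 674
End <= start, so the intervals do not overlap: 0 minutes

0


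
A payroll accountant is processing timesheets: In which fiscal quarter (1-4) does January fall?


Month: January (month 1)
Q1: January-March (months 1-3)
Q2: April-June (months 4-6)
Q3: July-September (months 7-9)
Q4: October-December (months 10-12)
Month 1 falls in Q1

1


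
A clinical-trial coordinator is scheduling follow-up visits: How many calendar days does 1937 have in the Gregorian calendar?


Year: 1937
Check leap year rules:
Divisible by 4? No
1937 is not a leap year
Days: 365

365


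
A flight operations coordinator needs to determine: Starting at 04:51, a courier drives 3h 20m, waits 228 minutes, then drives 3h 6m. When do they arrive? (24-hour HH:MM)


Depart: 04:51
Leg 1: +200 min -> 08:11
Layover: +228 min -> 11:59
Leg 2: +186 min -> 15:05
Total travel: 614 minutes = 10h 14m
Arrival: 15:05

15:05


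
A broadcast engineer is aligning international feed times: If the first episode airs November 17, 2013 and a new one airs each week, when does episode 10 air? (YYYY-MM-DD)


First occurrence: 2013-11-17 (occurrence 1)
Each occurrence is 7 days after the previous.
Occurrence 10 is 9 weeks after the first.
9 weeks = 63 days
2013-11-17 + 63 days = 2014-01-19

2014-01-19


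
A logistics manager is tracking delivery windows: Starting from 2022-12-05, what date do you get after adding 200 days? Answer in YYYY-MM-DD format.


Start: 2022-12-05
Adding 200 days
Days remaining in December: 26
After December: 174 days still to add
January 2023: 31 days, 143 remaining
February 2023: 28 days, 115 remaining
March 2023: 31 days, 84 remaining
April 2023: 30 days, 54 remaining
Result: 2023-06-23

2023-06-23


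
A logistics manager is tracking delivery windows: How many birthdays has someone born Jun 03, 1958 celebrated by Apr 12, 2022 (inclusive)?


Birth: 1958-06-03
Reference: 2022-04-12
Year difference: 2022 - 1958 = 64
Has birthday (06-03) occurred by 04-12? No
Birthday not yet reached this year -> subtract 1
Age in full years: 63

63


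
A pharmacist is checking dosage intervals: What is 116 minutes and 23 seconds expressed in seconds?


Minutes: 116
Extra seconds: 23
Seconds per minute: 60
Minutes to seconds: 116 x 60 = 6960
Total: 6960 + 23 = 6983

6983


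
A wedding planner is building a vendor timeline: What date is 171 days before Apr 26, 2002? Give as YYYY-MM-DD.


Start: 2002-04-26
Subtracting 171 days
Days already passed in April: 26
After going back through April: 145 more days to subtract
March 2002: 31 days, 114 remaining
February 2002: 28 days, 86 remaining
January 2002: 31 days, 55 remaining
December 2001: 31 days, 24 remaining
Result: 2001-11-06

2001-11-06


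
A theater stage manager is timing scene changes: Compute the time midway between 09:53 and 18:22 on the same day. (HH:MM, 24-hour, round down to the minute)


Start time: 09:53 = 593 minutes from midnight
End time: 18:22 = 1102 minutes from midnight
Sum: 593 + 1102 = 1695
Midpoint: 1695 / 2 = 847 minutes
Convert: 847 / 60 = 14 hours, 7 minutes
Result: 14:07

14:07


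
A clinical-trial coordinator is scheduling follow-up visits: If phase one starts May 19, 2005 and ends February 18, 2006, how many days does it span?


Start date: 2005-05-19
End date: 2006-02-18
May 2005: +13 days
Jun 2005: +30 days
Jul 2005: +31 days
... (7 more months)
Total: 275 days

275


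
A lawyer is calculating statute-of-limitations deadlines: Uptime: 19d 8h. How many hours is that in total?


Days: 19
Extra hours: 8
Hours per day: 24
Days to hours: 19 x 24 = 456
Total: 456 + 8 = 464

464


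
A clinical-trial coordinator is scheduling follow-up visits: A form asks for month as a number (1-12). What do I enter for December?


Calendar month order:
11. November
12. December <--
December is month number 12

12


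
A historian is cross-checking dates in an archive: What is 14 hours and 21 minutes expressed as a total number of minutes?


Hours: 14
Minutes: 21
Convert hours to minutes: 14 x 60 = 840
Add remaining minutes: 840 + 21 = 861

861


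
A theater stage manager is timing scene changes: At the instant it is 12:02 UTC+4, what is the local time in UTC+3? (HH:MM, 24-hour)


Local time: 12:02 at UTC+4 (offset 4h)
Target zone: UTC+3 (offset 3h)
Difference: 3 - (4) = -1 hours
Calculation: 12 + (-1) = 11
Result: 11:02

11:02


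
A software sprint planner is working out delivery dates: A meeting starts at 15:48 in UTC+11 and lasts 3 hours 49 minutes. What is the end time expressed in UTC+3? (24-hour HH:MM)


Start: 15:48 in UTC+11
Step 1 - add duration:
  minutes: 48 + 49 = 97 (carry 1h)
  hours: 15 + 3 + 1 = 19
  end in UTC+11: 19:37
Step 2 - convert UTC+11 -> UTC+3:
  offset difference: 3 - (11) = -8 hours
  19 + (-8) = 11 -> mod 24 = 11
Result: 11:37 in UTC+3

11:37


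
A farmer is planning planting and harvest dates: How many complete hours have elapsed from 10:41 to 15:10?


Start: 10:41
End: 15:10
Hour difference: 15 - 10 = 5 hours
Minute difference: 10 - 41 = -31 minutes
Total minutes: 269
Complete hours: 269 / 60 = 4 (remainder 29)

4


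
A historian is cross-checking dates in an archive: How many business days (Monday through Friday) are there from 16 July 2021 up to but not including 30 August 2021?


Start: 2021-07-16 (Friday)
End (exclusive): 2021-08-30 (Monday)
Total calendar days: 45
Full weeks: 45 // 7 = 6 -> 30 weekdays
Remaining 3 days starting on Friday:
  Fri(w), Sat(-), Sun(-) -> 1 weekdays
Total business days: 30 + 1 = 31

31


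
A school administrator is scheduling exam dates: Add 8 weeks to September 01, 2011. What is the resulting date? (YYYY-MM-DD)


Start: 2011-09-01
Weeks to add: 8
Convert to days: 8 x 7 = 56 days
Add 56 days to 2011-09-01
Result: 2011-10-27

2011-10-27


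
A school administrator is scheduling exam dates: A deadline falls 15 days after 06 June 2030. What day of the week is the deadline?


Start: 2030-06-06 (Thursday)
Step 1 - find target date: add 15 days
  2030-06-06 + 15 days = 2030-06-21
Step 2 - day of week:
  15 mod 7 = 1
  Thursday + 1 days -> Friday
Result: Friday (2030-06-21)

Friday


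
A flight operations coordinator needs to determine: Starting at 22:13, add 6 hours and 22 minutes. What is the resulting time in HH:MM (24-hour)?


Start time: 22:13
Adding: 6 hours 22 minutes
Minutes: 13 + 22 = 35
Hours: 22 + 6 + 0 = 28
Hour wraparound: 28 mod 24 = 4
Result: 04:35

04:35


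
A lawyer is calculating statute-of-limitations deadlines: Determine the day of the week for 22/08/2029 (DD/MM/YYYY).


Date: 2029-08-22
January 1, 2029 is a Monday
Day of year: 234
Offset from Jan 1: 233 days
233 mod 7 = 2
Result: Wednesday

Wednesday


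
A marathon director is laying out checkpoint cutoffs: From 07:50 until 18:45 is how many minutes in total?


Start time: 07:50 = 470 minutes from midnight
End time: 18:45 = 1125 minutes from midnight
Difference: 1125 - 470 = 655 minutes
That is 10 hours and 55 minutes

655


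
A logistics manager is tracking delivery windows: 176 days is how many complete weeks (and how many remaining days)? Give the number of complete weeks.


Total days: 176
Days per week: 7
Division: 176 / 7 = 25 remainder 1
Complete weeks: 25
Remaining days: 1

25


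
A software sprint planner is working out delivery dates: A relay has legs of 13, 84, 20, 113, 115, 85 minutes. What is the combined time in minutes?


Durations: 13, 84, 20, 113, 115, 85
Running sum: 13
+ 84 = 97
+ 20 = 117
+ 113 = 230
+ 115 = 345
+ 85 = 430
Total duration: 430 minutes
That is 7 hours and 10 minutes

430


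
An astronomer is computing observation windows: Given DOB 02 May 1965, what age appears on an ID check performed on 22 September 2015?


Birth: 1965-05-02
Reference: 2015-09-22
Year difference: 2015 - 1965 = 50
Has birthday (05-02) occurred by 09-22? Yes
Age in full years: 50

50


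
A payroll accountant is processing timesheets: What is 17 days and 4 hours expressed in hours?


Days: 17
Extra hours: 4
Hours per day: 24
Days to hours: 17 x 24 = 408
Total: 408 + 4 = 412

412


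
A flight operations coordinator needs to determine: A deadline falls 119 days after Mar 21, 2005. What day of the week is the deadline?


Start: 2005-03-21 (Monday)
Step 1 - find target date: add 119 days
  2005-03-21 + 119 days = 2005-07-18
Step 2 - day of week:
  119 mod 7 = 0
  Monday + 0 days -> Monday
Result: Monday (2005-07-18)

Monday
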